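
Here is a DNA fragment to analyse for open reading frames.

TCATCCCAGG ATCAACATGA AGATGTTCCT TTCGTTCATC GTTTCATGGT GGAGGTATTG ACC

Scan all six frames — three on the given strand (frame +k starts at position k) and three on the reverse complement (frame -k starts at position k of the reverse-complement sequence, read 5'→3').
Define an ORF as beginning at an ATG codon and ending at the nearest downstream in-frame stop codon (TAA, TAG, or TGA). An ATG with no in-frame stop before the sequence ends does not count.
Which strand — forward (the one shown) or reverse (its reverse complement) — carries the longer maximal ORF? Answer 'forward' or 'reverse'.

Reverse complement (5'→3'): GGTCAATACCTCCACCATGAAACGATGAACGAAAGGAACATCTTCATGTTGATCCTGGGATGA
Frame +1: TCA TCC CAG GAT CAA CAT GAA GAT GTT CCT TTC GTT CAT CGT TTC ATG GTG GAG GTA TTG ACC — no ATG→stop ORF.
Frame +2: CAT CCC AGG ATC AAC ATG AAG ATG TTC CTT TCG TTC ATC GTT TCA TGG TGG AGG TAT TGA — ATG at 17, stop TGA at 59 → 45 nt; ATG at 23, stop TGA at 59 → 39 nt.
Frame +3: ATC CCA GGA TCA ACA TGA AGA TGT TCC TTT CGT TCA TCG TTT CAT GGT GGA GGT ATT GAC — no ATG→stop ORF.
Frame -1: GGT CAA TAC CTC CAC CAT GAA ACG ATG AAC GAA AGG AAC ATC TTC ATG TTG ATC CTG GGA TGA — ATG at 25, stop TGA at 61 → 39 nt; ATG at 46, stop TGA at 61 → 18 nt.
Frame -2: GTC AAT ACC TCC ACC ATG AAA CGA TGA ACG AAA GGA ACA TCT TCA TGT TGA TCC TGG GAT — ATG at 17, stop TGA at 26 → 12 nt.
Frame -3: TCA ATA CCT CCA CCA TGA AAC GAT GAA CGA AAG GAA CAT CTT CAT GTT GAT CCT GGG ATG — no ATG→stop ORF.
Forward-strand max 45 nt; reverse-strand max 39 nt. The forward strand has the longer ORF.

forward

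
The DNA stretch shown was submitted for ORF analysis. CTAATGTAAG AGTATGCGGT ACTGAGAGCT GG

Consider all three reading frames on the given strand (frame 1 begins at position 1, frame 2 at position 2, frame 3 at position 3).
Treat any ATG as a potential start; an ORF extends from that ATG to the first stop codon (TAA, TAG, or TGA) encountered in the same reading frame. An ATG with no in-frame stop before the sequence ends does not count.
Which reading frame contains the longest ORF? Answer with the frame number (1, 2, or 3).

2

Frame 1: CTA ATG TAA GAG TAT GCG GTA CTG AGA GCT — ATG at 4, stop TAA at 7 → 6 nt.
Frame 2: TAA TGT AAG AGT ATG CGG TAC TGA GAG CTG — ATG at 14, stop TGA at 23 → 12 nt.
Frame 3: AAT GTA AGA GTA TGC GGT ACT GAG AGC TGG — no ATG→stop ORF.
Longest ORF is 12 nt in frame 2 (positions 14–25).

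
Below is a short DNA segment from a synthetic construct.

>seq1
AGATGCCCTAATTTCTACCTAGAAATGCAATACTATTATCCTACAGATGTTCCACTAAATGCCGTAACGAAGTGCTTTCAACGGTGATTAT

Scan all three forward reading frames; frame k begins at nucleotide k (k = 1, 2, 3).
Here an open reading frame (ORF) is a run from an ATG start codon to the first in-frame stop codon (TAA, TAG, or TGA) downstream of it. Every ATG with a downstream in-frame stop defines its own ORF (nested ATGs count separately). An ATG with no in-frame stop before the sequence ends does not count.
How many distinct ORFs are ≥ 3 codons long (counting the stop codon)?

4

Frame 1: AGA TGC CCT AAT TTC TAC CTA GAA ATG CAA TAC TAT TAT CCT ACA GAT GTT CCA CTA AAT GCC GTA ACG AAG TGC TTT CAA CGG TGA TTA — ATG at 25, stop TGA at 85 → 63 nt.
Frame 2: GAT GCC CTA ATT TCT ACC TAG AAA TGC AAT ACT ATT ATC CTA CAG ATG TTC CAC TAA ATG CCG TAA CGA AGT GCT TTC AAC GGT GAT TAT — ATG at 47, stop TAA at 56 → 12 nt; ATG at 59, stop TAA at 65 → 9 nt.
Frame 3: ATG CCC TAA TTT CTA CCT AGA AAT GCA ATA CTA TTA TCC TAC AGA TGT TCC ACT AAA TGC CGT AAC GAA GTG CTT TCA ACG GTG ATT — ATG at 3, stop TAA at 9 → 9 nt.
ORFs ≥ 3 codons: frame 1 25–87 (21 codons), frame 2 47–58 (4 codons), frame 2 59–67 (3 codons), frame 3 3–11 (3 codons). Count = 4.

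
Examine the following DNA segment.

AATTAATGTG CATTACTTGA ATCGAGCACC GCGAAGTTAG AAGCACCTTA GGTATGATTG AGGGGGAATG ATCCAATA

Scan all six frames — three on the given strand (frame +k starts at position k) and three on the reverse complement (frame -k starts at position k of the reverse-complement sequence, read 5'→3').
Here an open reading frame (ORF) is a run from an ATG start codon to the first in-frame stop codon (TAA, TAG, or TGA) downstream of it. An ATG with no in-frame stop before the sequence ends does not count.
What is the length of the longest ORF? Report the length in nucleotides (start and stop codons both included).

Reverse complement (5'→3'): TATTGGATCATTCCCCCTCAATCATACCTAAGGTGCTTCTAACTTCGCGGTGCTCGATTCAAGTAATGCACATTAATT
Frame +1: AAT TAA TGT GCA TTA CTT GAA TCG AGC ACC GCG AAG TTA GAA GCA CCT TAG GTA TGA TTG AGG GGG AAT GAT CCA ATA — no ATG→stop ORF.
Frame +2: ATT AAT GTG CAT TAC TTG AAT CGA GCA CCG CGA AGT TAG AAG CAC CTT AGG TAT GAT TGA GGG GGA ATG ATC CAA — no ATG→stop ORF.
Frame +3: TTA ATG TGC ATT ACT TGA ATC GAG CAC CGC GAA GTT AGA AGC ACC TTA GGT ATG ATT GAG GGG GAA TGA TCC AAT — ATG at 6, stop TGA at 18 → 15 nt; ATG at 54, stop TGA at 69 → 18 nt.
Frame -1: TAT TGG ATC ATT CCC CCT CAA TCA TAC CTA AGG TGC TTC TAA CTT CGC GGT GCT CGA TTC AAG TAA TGC ACA TTA ATT — no ATG→stop ORF.
Frame -2: ATT GGA TCA TTC CCC CTC AAT CAT ACC TAA GGT GCT TCT AAC TTC GCG GTG CTC GAT TCA AGT AAT GCA CAT TAA — no ATG→stop ORF.
Frame -3: TTG GAT CAT TCC CCC TCA ATC ATA CCT AAG GTG CTT CTA ACT TCG CGG TGC TCG ATT CAA GTA ATG CAC ATT AAT — no ATG→stop ORF.
Longest: frame +3, positions 54–71, 18 nt = 6 codons = 5 aa. → 18 nucleotides.

18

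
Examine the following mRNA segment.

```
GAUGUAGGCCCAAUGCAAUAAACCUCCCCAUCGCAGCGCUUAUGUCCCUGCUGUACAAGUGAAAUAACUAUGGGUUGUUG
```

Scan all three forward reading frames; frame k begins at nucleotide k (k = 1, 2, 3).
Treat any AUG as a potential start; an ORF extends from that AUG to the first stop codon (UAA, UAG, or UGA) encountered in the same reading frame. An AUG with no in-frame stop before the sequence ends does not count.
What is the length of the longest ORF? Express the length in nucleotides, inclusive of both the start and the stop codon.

21

Frame 1: GAU GUA GGC CCA AUG CAA UAA ACC UCC CCA UCG CAG CGC UUA UGU CCC UGC UGU ACA AGU GAA AUA ACU AUG GGU UGU — AUG at 13, stop UAA at 19 → 9 nt.
Frame 2: AUG UAG GCC CAA UGC AAU AAA CCU CCC CAU CGC AGC GCU UAU GUC CCU GCU GUA CAA GUG AAA UAA CUA UGG GUU GUU — AUG at 2, stop UAG at 5 → 6 nt.
Frame 3: UGU AGG CCC AAU GCA AUA AAC CUC CCC AUC GCA GCG CUU AUG UCC CUG CUG UAC AAG UGA AAU AAC UAU GGG UUG UUG — AUG at 42, stop UGA at 60 → 21 nt.
Longest: frame 3, positions 42–62, 21 nt = 7 codons = 6 aa. → 21 nucleotides.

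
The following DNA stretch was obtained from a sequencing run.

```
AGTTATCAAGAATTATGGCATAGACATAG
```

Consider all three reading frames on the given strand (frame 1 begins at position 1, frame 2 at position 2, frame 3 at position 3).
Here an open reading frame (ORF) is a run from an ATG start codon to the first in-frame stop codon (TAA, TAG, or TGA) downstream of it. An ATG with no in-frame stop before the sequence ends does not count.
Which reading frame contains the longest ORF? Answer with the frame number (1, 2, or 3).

3

Frame 1: AGT TAT CAA GAA TTA TGG CAT AGA CAT — no ATG→stop ORF.
Frame 2: GTT ATC AAG AAT TAT GGC ATA GAC ATA — no ATG→stop ORF.
Frame 3: TTA TCA AGA ATT ATG GCA TAG ACA TAG — ATG at 15, stop TAG at 21 → 9 nt.
Longest ORF is 9 nt in frame 3 (positions 15–23).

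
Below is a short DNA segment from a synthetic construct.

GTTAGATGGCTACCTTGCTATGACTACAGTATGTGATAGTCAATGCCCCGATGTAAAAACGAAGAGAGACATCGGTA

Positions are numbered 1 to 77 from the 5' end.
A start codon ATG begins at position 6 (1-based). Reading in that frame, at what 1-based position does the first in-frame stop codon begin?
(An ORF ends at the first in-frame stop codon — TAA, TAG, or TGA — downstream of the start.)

Codons from position 6: ATG (6–8), GCT (9–11), ACC (12–14), TTG (15–17), CTA (18–20), TGA (21–23).
TGA is a stop codon; it begins at position 21.

21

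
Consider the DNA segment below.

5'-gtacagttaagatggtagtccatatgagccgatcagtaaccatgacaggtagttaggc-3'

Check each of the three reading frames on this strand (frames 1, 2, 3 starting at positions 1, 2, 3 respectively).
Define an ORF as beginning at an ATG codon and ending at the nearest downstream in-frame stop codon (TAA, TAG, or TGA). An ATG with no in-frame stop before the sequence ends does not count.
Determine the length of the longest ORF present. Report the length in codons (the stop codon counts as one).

Frame 1: GTA CAG TTA AGA TGG TAG TCC ATA TGA GCC GAT CAG TAA CCA TGA CAG GTA GTT AGG — no ATG→stop ORF.
Frame 2: TAC AGT TAA GAT GGT AGT CCA TAT GAG CCG ATC AGT AAC CAT GAC AGG TAG TTA GGC — no ATG→stop ORF.
Frame 3: ACA GTT AAG ATG GTA GTC CAT ATG AGC CGA TCA GTA ACC ATG ACA GGT AGT TAG — ATG at 12, stop TAG at 54 → 45 nt; ATG at 24, stop TAG at 54 → 33 nt; ATG at 42, stop TAG at 54 → 15 nt.
Longest: frame 3, positions 12–56, 45 nt = 15 codons = 14 aa. → 15 codons.

15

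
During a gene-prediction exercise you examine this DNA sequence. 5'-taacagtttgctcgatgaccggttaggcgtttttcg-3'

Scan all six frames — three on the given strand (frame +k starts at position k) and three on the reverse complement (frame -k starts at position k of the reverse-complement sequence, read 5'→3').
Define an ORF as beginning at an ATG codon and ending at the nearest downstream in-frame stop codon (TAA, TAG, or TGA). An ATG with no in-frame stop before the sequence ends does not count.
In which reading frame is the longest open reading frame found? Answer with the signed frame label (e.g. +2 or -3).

+3

Reverse complement (5'→3'): CGAAAAACGCCTAACCGGTCATCGAGCAAACTGTTA
Frame +1: TAA CAG TTT GCT CGA TGA CCG GTT AGG CGT TTT TCG — no ATG→stop ORF.
Frame +2: AAC AGT TTG CTC GAT GAC CGG TTA GGC GTT TTT — no ATG→stop ORF.
Frame +3: ACA GTT TGC TCG ATG ACC GGT TAG GCG TTT TTC — ATG at 15, stop TAG at 24 → 12 nt.
Frame -1: CGA AAA ACG CCT AAC CGG TCA TCG AGC AAA CTG TTA — no ATG→stop ORF.
Frame -2: GAA AAA CGC CTA ACC GGT CAT CGA GCA AAC TGT — no ATG→stop ORF.
Frame -3: AAA AAC GCC TAA CCG GTC ATC GAG CAA ACT GTT — no ATG→stop ORF.
Longest ORF is 12 nt in frame +3 (positions 15–26).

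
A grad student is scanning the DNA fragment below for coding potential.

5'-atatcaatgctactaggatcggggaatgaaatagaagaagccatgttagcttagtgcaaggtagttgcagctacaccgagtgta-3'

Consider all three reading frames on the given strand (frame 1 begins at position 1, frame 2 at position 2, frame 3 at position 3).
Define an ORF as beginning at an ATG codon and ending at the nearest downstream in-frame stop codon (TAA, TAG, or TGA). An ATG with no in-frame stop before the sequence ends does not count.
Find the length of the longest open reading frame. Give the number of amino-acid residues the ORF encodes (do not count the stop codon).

15

Frame 1: ATA TCA ATG CTA CTA GGA TCG GGG AAT GAA ATA GAA GAA GCC ATG TTA GCT TAG TGC AAG GTA GTT GCA GCT ACA CCG AGT GTA — ATG at 7, stop TAG at 52 → 48 nt; ATG at 43, stop TAG at 52 → 12 nt.
Frame 2: TAT CAA TGC TAC TAG GAT CGG GGA ATG AAA TAG AAG AAG CCA TGT TAG CTT AGT GCA AGG TAG TTG CAG CTA CAC CGA GTG — ATG at 26, stop TAG at 32 → 9 nt.
Frame 3: ATC AAT GCT ACT AGG ATC GGG GAA TGA AAT AGA AGA AGC CAT GTT AGC TTA GTG CAA GGT AGT TGC AGC TAC ACC GAG TGT — no ATG→stop ORF.
Longest: frame 1, positions 7–54, 48 nt = 16 codons = 15 aa. → 15 amino acids.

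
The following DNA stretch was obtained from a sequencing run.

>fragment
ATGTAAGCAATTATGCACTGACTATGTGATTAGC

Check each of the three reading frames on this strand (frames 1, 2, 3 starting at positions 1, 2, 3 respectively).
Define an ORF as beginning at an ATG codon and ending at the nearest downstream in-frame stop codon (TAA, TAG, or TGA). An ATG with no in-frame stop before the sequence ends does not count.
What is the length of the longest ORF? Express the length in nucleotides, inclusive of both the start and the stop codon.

Frame 1: ATG TAA GCA ATT ATG CAC TGA CTA TGT GAT TAG — ATG at 1, stop TAA at 4 → 6 nt; ATG at 13, stop TGA at 19 → 9 nt.
Frame 2: TGT AAG CAA TTA TGC ACT GAC TAT GTG ATT AGC — no ATG→stop ORF.
Frame 3: GTA AGC AAT TAT GCA CTG ACT ATG TGA TTA — ATG at 24, stop TGA at 27 → 6 nt.
Longest: frame 1, positions 13–21, 9 nt = 3 codons = 2 aa. → 9 nucleotides.

9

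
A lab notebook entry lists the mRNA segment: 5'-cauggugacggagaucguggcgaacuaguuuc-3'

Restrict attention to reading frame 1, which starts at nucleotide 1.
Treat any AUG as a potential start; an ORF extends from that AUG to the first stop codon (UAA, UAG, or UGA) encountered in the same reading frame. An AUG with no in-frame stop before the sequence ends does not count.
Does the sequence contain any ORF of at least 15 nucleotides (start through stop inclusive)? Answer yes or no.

Frame 1: CAU GGU GAC GGA GAU CGU GGC GAA CUA GUU — no AUG→stop ORF.
Largest ORF found is 0 nucleotides < 15, so no.

no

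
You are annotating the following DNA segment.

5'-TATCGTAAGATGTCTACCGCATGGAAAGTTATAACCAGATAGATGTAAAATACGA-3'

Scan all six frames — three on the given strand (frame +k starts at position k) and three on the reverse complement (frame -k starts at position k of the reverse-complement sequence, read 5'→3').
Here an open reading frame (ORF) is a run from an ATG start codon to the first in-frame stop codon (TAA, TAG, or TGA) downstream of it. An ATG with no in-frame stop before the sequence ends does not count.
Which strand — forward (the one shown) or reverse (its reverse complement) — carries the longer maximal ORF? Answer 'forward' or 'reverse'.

Reverse complement (5'→3'): TCGTATTTTACATCTATCTGGTTATAACTTTCCATGCGGTAGACATCTTACGATA
Frame +1: TAT CGT AAG ATG TCT ACC GCA TGG AAA GTT ATA ACC AGA TAG ATG TAA AAT ACG — ATG at 10, stop TAG at 40 → 33 nt; ATG at 43, stop TAA at 46 → 6 nt.
Frame +2: ATC GTA AGA TGT CTA CCG CAT GGA AAG TTA TAA CCA GAT AGA TGT AAA ATA CGA — no ATG→stop ORF.
Frame +3: TCG TAA GAT GTC TAC CGC ATG GAA AGT TAT AAC CAG ATA GAT GTA AAA TAC — no ATG→stop ORF.
Frame -1: TCG TAT TTT ACA TCT ATC TGG TTA TAA CTT TCC ATG CGG TAG ACA TCT TAC GAT — ATG at 34, stop TAG at 40 → 9 nt.
Frame -2: CGT ATT TTA CAT CTA TCT GGT TAT AAC TTT CCA TGC GGT AGA CAT CTT ACG ATA — no ATG→stop ORF.
Frame -3: GTA TTT TAC ATC TAT CTG GTT ATA ACT TTC CAT GCG GTA GAC ATC TTA CGA — no ATG→stop ORF.
Forward-strand max 33 nt; reverse-strand max 9 nt. The forward strand has the longer ORF.

forward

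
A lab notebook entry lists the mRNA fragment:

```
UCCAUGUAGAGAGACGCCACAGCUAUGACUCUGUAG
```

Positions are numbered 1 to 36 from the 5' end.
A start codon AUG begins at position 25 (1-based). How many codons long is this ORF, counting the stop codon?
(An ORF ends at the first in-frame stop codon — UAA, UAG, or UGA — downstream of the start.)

Codons from position 25: AUG (25–27), ACU (28–30), CUG (31–33), UAG (34–36).
UAG is the first in-frame stop; that's 4 codons including the stop.

4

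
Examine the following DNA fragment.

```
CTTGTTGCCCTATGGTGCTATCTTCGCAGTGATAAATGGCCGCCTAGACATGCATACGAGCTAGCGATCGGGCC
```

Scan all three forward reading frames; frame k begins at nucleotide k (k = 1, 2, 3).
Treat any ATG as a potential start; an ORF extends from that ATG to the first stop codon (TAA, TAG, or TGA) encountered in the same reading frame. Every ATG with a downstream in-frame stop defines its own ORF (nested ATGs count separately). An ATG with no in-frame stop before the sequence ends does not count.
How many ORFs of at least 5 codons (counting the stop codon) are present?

Frame 1: CTT GTT GCC CTA TGG TGC TAT CTT CGC AGT GAT AAA TGG CCG CCT AGA CAT GCA TAC GAG CTA GCG ATC GGG — no ATG→stop ORF.
Frame 2: TTG TTG CCC TAT GGT GCT ATC TTC GCA GTG ATA AAT GGC CGC CTA GAC ATG CAT ACG AGC TAG CGA TCG GGC — ATG at 50, stop TAG at 62 → 15 nt.
Frame 3: TGT TGC CCT ATG GTG CTA TCT TCG CAG TGA TAA ATG GCC GCC TAG ACA TGC ATA CGA GCT AGC GAT CGG GCC — ATG at 12, stop TGA at 30 → 21 nt; ATG at 36, stop TAG at 45 → 12 nt.
ORFs ≥ 5 codons: frame 2 50–64 (5 codons), frame 3 12–32 (7 codons). Count = 2.

2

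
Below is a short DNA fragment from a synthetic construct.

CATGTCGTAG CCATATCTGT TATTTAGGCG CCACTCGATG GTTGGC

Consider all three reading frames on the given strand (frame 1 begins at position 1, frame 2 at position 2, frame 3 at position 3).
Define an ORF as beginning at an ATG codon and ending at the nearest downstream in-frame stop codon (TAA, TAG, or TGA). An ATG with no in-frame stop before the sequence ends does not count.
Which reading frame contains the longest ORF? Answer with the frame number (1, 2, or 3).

2

Frame 1: CAT GTC GTA GCC ATA TCT GTT ATT TAG GCG CCA CTC GAT GGT TGG — no ATG→stop ORF.
Frame 2: ATG TCG TAG CCA TAT CTG TTA TTT AGG CGC CAC TCG ATG GTT GGC — ATG at 2, stop TAG at 8 → 9 nt.
Frame 3: TGT CGT AGC CAT ATC TGT TAT TTA GGC GCC ACT CGA TGG TTG — no ATG→stop ORF.
Longest ORF is 9 nt in frame 2 (positions 2–10).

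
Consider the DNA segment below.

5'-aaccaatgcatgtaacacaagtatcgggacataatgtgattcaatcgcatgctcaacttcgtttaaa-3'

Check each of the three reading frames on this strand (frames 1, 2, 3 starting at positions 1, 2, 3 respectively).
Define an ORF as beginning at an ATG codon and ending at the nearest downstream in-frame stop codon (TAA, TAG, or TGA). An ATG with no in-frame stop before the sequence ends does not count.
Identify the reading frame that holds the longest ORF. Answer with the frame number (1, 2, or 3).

1

Frame 1: AAC CAA TGC ATG TAA CAC AAG TAT CGG GAC ATA ATG TGA TTC AAT CGC ATG CTC AAC TTC GTT TAA — ATG at 10, stop TAA at 13 → 6 nt; ATG at 34, stop TGA at 37 → 6 nt; ATG at 49, stop TAA at 64 → 18 nt.
Frame 2: ACC AAT GCA TGT AAC ACA AGT ATC GGG ACA TAA TGT GAT TCA ATC GCA TGC TCA ACT TCG TTT AAA — no ATG→stop ORF.
Frame 3: CCA ATG CAT GTA ACA CAA GTA TCG GGA CAT AAT GTG ATT CAA TCG CAT GCT CAA CTT CGT TTA — no ATG→stop ORF.
Longest ORF is 18 nt in frame 1 (positions 49–66).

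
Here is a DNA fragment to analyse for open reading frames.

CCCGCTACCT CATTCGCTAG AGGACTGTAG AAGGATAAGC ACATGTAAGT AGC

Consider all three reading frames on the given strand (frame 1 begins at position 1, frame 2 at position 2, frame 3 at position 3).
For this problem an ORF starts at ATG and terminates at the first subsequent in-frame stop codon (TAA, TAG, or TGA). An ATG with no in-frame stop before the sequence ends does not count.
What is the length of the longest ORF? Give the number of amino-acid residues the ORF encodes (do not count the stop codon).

1

Frame 1: CCC GCT ACC TCA TTC GCT AGA GGA CTG TAG AAG GAT AAG CAC ATG TAA GTA — ATG at 43, stop TAA at 46 → 6 nt.
Frame 2: CCG CTA CCT CAT TCG CTA GAG GAC TGT AGA AGG ATA AGC ACA TGT AAG TAG — no ATG→stop ORF.
Frame 3: CGC TAC CTC ATT CGC TAG AGG ACT GTA GAA GGA TAA GCA CAT GTA AGT AGC — no ATG→stop ORF.
Longest: frame 1, positions 43–48, 6 nt = 2 codons = 1 aa. → 1 amino acids.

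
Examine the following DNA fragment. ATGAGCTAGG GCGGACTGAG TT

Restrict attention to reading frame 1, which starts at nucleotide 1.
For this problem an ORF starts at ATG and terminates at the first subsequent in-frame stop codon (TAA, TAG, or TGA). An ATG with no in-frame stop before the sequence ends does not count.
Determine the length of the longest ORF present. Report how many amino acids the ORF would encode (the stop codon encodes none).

2

Frame 1: ATG AGC TAG GGC GGA CTG AGT — ATG at 1, stop TAG at 7 → 9 nt.
Longest: frame 1, positions 1–9, 9 nt = 3 codons = 2 aa. → 2 amino acids.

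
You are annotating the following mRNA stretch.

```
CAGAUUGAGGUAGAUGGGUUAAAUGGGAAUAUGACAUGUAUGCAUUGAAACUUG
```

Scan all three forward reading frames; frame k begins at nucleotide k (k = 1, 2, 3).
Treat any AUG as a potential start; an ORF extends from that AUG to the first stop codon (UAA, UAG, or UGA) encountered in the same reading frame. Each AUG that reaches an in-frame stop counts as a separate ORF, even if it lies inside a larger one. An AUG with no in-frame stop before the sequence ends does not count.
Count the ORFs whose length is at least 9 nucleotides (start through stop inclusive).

4

Frame 1: CAG AUU GAG GUA GAU GGG UUA AAU GGG AAU AUG ACA UGU AUG CAU UGA AAC UUG — AUG at 31, stop UGA at 46 → 18 nt; AUG at 40, stop UGA at 46 → 9 nt.
Frame 2: AGA UUG AGG UAG AUG GGU UAA AUG GGA AUA UGA CAU GUA UGC AUU GAA ACU — AUG at 14, stop UAA at 20 → 9 nt; AUG at 23, stop UGA at 32 → 12 nt.
Frame 3: GAU UGA GGU AGA UGG GUU AAA UGG GAA UAU GAC AUG UAU GCA UUG AAA CUU — no AUG→stop ORF.
ORFs ≥ 9 nucleotides: frame 1 31–48 (18 nucleotides), frame 1 40–48 (9 nucleotides), frame 2 14–22 (9 nucleotides), frame 2 23–34 (12 nucleotides). Count = 4.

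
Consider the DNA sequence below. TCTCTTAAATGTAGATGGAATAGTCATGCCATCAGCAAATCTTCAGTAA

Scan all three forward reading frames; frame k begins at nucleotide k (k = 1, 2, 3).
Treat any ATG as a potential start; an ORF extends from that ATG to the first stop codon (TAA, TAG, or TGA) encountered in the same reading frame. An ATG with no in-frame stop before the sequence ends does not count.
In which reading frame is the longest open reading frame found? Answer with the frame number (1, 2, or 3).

Frame 1: TCT CTT AAA TGT AGA TGG AAT AGT CAT GCC ATC AGC AAA TCT TCA GTA — no ATG→stop ORF.
Frame 2: CTC TTA AAT GTA GAT GGA ATA GTC ATG CCA TCA GCA AAT CTT CAG TAA — ATG at 26, stop TAA at 47 → 24 nt.
Frame 3: TCT TAA ATG TAG ATG GAA TAG TCA TGC CAT CAG CAA ATC TTC AGT — ATG at 9, stop TAG at 12 → 6 nt; ATG at 15, stop TAG at 21 → 9 nt.
Longest ORF is 24 nt in frame 2 (positions 26–49).

2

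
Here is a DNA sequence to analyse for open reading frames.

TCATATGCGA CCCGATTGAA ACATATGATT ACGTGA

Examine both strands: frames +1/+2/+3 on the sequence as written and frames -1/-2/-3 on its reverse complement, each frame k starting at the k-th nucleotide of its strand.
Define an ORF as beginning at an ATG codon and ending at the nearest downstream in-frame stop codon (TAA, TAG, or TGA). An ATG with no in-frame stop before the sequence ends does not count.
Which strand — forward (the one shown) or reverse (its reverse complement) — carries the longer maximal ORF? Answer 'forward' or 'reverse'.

reverse

Reverse complement (5'→3'): TCACGTAATCATATGTTTCAATCGGGTCGCATATGA
Frame +1: TCA TAT GCG ACC CGA TTG AAA CAT ATG ATT ACG TGA — ATG at 25, stop TGA at 34 → 12 nt.
Frame +2: CAT ATG CGA CCC GAT TGA AAC ATA TGA TTA CGT — ATG at 5, stop TGA at 17 → 15 nt.
Frame +3: ATA TGC GAC CCG ATT GAA ACA TAT GAT TAC GTG — no ATG→stop ORF.
Frame -1: TCA CGT AAT CAT ATG TTT CAA TCG GGT CGC ATA TGA — ATG at 13, stop TGA at 34 → 24 nt.
Frame -2: CAC GTA ATC ATA TGT TTC AAT CGG GTC GCA TAT — no ATG→stop ORF.
Frame -3: ACG TAA TCA TAT GTT TCA ATC GGG TCG CAT ATG — no ATG→stop ORF.
Forward-strand max 15 nt; reverse-strand max 24 nt. The reverse strand has the longer ORF.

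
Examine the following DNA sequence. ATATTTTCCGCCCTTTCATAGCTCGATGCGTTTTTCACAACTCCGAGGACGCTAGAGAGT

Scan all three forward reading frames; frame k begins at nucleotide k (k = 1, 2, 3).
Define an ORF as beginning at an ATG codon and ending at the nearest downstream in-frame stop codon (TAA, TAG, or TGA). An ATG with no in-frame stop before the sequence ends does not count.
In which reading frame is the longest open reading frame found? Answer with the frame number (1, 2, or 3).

Frame 1: ATA TTT TCC GCC CTT TCA TAG CTC GAT GCG TTT TTC ACA ACT CCG AGG ACG CTA GAG AGT — no ATG→stop ORF.
Frame 2: TAT TTT CCG CCC TTT CAT AGC TCG ATG CGT TTT TCA CAA CTC CGA GGA CGC TAG AGA — ATG at 26, stop TAG at 53 → 30 nt.
Frame 3: ATT TTC CGC CCT TTC ATA GCT CGA TGC GTT TTT CAC AAC TCC GAG GAC GCT AGA GAG — no ATG→stop ORF.
Longest ORF is 30 nt in frame 2 (positions 26–55).

2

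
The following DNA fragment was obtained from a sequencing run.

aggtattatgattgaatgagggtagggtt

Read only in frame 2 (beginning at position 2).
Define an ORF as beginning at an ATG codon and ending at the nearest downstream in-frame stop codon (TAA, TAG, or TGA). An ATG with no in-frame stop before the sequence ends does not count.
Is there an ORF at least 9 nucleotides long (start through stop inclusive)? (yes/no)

yes

Frame 2: GGT ATT ATG ATT GAA TGA GGG TAG GGT — ATG at 8, stop TGA at 17 → 12 nt.
Frame 2 has an ORF of 12 nucleotides (positions 8–19) ≥ 9, so yes.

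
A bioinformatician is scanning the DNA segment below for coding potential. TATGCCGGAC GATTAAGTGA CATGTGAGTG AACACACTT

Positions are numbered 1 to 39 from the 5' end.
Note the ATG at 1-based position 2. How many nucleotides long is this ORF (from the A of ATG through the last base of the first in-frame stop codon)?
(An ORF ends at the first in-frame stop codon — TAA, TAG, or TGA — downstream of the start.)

15

Codons from position 2: ATG (2–4), CCG (5–7), GAC (8–10), GAT (11–13), TAA (14–16).
TAA is the first in-frame stop; ORF spans 2–16, 15 nucleotides.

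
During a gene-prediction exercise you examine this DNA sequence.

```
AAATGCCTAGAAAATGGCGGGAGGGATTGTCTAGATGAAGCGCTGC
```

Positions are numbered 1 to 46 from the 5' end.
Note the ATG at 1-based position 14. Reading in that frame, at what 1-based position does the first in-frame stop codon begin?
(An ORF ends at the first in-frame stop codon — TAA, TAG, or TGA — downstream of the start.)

Codons from position 14: ATG (14–16), GCG (17–19), GGA (20–22), GGG (23–25), ATT (26–28), GTC (29–31), TAG (32–34).
TAG is a stop codon; it begins at position 32.

32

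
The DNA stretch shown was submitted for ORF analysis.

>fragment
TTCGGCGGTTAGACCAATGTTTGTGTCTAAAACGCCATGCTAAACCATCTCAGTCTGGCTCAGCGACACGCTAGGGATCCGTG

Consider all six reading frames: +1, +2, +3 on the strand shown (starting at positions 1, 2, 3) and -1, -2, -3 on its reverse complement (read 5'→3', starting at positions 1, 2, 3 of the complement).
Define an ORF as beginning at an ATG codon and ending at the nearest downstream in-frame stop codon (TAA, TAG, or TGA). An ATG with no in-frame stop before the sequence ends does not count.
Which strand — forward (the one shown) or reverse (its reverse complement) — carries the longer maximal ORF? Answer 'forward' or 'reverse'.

forward

Reverse complement (5'→3'): CACGGATCCCTAGCGTGTCGCTGAGCCAGACTGAGATGGTTTAGCATGGCGTTTTAGACACAAACATTGGTCTAACCGCCGAA
Frame +1: TTC GGC GGT TAG ACC AAT GTT TGT GTC TAA AAC GCC ATG CTA AAC CAT CTC AGT CTG GCT CAG CGA CAC GCT AGG GAT CCG — no ATG→stop ORF.
Frame +2: TCG GCG GTT AGA CCA ATG TTT GTG TCT AAA ACG CCA TGC TAA ACC ATC TCA GTC TGG CTC AGC GAC ACG CTA GGG ATC CGT — ATG at 17, stop TAA at 41 → 27 nt.
Frame +3: CGG CGG TTA GAC CAA TGT TTG TGT CTA AAA CGC CAT GCT AAA CCA TCT CAG TCT GGC TCA GCG ACA CGC TAG GGA TCC GTG — no ATG→stop ORF.
Frame -1: CAC GGA TCC CTA GCG TGT CGC TGA GCC AGA CTG AGA TGG TTT AGC ATG GCG TTT TAG ACA CAA ACA TTG GTC TAA CCG CCG — ATG at 46, stop TAG at 55 → 12 nt.
Frame -2: ACG GAT CCC TAG CGT GTC GCT GAG CCA GAC TGA GAT GGT TTA GCA TGG CGT TTT AGA CAC AAA CAT TGG TCT AAC CGC CGA — no ATG→stop ORF.
Frame -3: CGG ATC CCT AGC GTG TCG CTG AGC CAG ACT GAG ATG GTT TAG CAT GGC GTT TTA GAC ACA AAC ATT GGT CTA ACC GCC GAA — ATG at 36, stop TAG at 42 → 9 nt.
Forward-strand max 27 nt; reverse-strand max 12 nt. The forward strand has the longer ORF.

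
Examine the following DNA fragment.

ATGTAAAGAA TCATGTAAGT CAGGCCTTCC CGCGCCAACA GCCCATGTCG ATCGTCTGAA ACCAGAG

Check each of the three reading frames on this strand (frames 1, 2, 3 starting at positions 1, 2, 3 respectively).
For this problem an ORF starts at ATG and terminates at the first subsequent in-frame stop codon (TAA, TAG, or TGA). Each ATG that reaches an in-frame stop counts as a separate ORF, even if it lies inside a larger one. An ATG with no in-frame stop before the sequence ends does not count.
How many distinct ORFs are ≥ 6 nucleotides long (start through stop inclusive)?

Frame 1: ATG TAA AGA ATC ATG TAA GTC AGG CCT TCC CGC GCC AAC AGC CCA TGT CGA TCG TCT GAA ACC AGA — ATG at 1, stop TAA at 4 → 6 nt; ATG at 13, stop TAA at 16 → 6 nt.
Frame 2: TGT AAA GAA TCA TGT AAG TCA GGC CTT CCC GCG CCA ACA GCC CAT GTC GAT CGT CTG AAA CCA GAG — no ATG→stop ORF.
Frame 3: GTA AAG AAT CAT GTA AGT CAG GCC TTC CCG CGC CAA CAG CCC ATG TCG ATC GTC TGA AAC CAG — ATG at 45, stop TGA at 57 → 15 nt.
ORFs ≥ 6 nucleotides: frame 1 1–6 (6 nucleotides), frame 1 13–18 (6 nucleotides), frame 3 45–59 (15 nucleotides). Count = 3.

3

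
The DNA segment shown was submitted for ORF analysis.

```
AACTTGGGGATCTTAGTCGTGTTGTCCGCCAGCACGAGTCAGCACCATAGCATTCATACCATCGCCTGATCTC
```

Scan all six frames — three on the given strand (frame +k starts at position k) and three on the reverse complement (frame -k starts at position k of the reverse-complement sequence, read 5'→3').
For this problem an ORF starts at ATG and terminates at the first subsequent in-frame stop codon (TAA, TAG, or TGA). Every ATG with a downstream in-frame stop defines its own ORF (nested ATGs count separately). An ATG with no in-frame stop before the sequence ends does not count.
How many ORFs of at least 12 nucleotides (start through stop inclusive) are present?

3

Reverse complement (5'→3'): GAGATCAGGCGATGGTATGAATGCTATGGTGCTGACTCGTGCTGGCGGACAACACGACTAAGATCCCCAAGTT
Frame +1: AAC TTG GGG ATC TTA GTC GTG TTG TCC GCC AGC ACG AGT CAG CAC CAT AGC ATT CAT ACC ATC GCC TGA TCT — no ATG→stop ORF.
Frame +2: ACT TGG GGA TCT TAG TCG TGT TGT CCG CCA GCA CGA GTC AGC ACC ATA GCA TTC ATA CCA TCG CCT GAT CTC — no ATG→stop ORF.
Frame +3: CTT GGG GAT CTT AGT CGT GTT GTC CGC CAG CAC GAG TCA GCA CCA TAG CAT TCA TAC CAT CGC CTG ATC — no ATG→stop ORF.
Frame -1: GAG ATC AGG CGA TGG TAT GAA TGC TAT GGT GCT GAC TCG TGC TGG CGG ACA ACA CGA CTA AGA TCC CCA AGT — no ATG→stop ORF.
Frame -2: AGA TCA GGC GAT GGT ATG AAT GCT ATG GTG CTG ACT CGT GCT GGC GGA CAA CAC GAC TAA GAT CCC CAA GTT — ATG at 17, stop TAA at 59 → 45 nt; ATG at 26, stop TAA at 59 → 36 nt.
Frame -3: GAT CAG GCG ATG GTA TGA ATG CTA TGG TGC TGA CTC GTG CTG GCG GAC AAC ACG ACT AAG ATC CCC AAG — ATG at 12, stop TGA at 18 → 9 nt; ATG at 21, stop TGA at 33 → 15 nt.
ORFs ≥ 12 nucleotides: frame -2 17–61 (45 nucleotides), frame -2 26–61 (36 nucleotides), frame -3 21–35 (15 nucleotides). Count = 3.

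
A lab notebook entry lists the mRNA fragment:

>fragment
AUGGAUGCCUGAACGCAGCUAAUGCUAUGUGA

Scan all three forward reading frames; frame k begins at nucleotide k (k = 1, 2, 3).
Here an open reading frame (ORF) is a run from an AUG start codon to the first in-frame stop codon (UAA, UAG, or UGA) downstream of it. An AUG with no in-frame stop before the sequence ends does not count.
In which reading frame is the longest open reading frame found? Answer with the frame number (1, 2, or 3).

2

Frame 1: AUG GAU GCC UGA ACG CAG CUA AUG CUA UGU — AUG at 1, stop UGA at 10 → 12 nt.
Frame 2: UGG AUG CCU GAA CGC AGC UAA UGC UAU GUG — AUG at 5, stop UAA at 20 → 18 nt.
Frame 3: GGA UGC CUG AAC GCA GCU AAU GCU AUG UGA — AUG at 27, stop UGA at 30 → 6 nt.
Longest ORF is 18 nt in frame 2 (positions 5–22).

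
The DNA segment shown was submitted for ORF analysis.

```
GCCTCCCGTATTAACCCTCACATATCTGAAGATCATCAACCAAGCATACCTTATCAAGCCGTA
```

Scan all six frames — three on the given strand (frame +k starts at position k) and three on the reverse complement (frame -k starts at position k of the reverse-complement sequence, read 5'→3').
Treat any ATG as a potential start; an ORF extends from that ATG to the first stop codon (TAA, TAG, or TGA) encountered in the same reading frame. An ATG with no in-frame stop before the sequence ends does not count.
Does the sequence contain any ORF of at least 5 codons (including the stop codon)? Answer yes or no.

Reverse complement (5'→3'): TACGGCTTGATAAGGTATGCTTGGTTGATGATCTTCAGATATGTGAGGGTTAATACGGGAGGC
Frame +1: GCC TCC CGT ATT AAC CCT CAC ATA TCT GAA GAT CAT CAA CCA AGC ATA CCT TAT CAA GCC GTA — no ATG→stop ORF.
Frame +2: CCT CCC GTA TTA ACC CTC ACA TAT CTG AAG ATC ATC AAC CAA GCA TAC CTT ATC AAG CCG — no ATG→stop ORF.
Frame +3: CTC CCG TAT TAA CCC TCA CAT ATC TGA AGA TCA TCA ACC AAG CAT ACC TTA TCA AGC CGT — no ATG→stop ORF.
Frame -1: TAC GGC TTG ATA AGG TAT GCT TGG TTG ATG ATC TTC AGA TAT GTG AGG GTT AAT ACG GGA GGC — no ATG→stop ORF.
Frame -2: ACG GCT TGA TAA GGT ATG CTT GGT TGA TGA TCT TCA GAT ATG TGA GGG TTA ATA CGG GAG — ATG at 17, stop TGA at 26 → 12 nt; ATG at 41, stop TGA at 44 → 6 nt.
Frame -3: CGG CTT GAT AAG GTA TGC TTG GTT GAT GAT CTT CAG ATA TGT GAG GGT TAA TAC GGG AGG — no ATG→stop ORF.
Largest ORF found is 4 codons < 5, so no.

no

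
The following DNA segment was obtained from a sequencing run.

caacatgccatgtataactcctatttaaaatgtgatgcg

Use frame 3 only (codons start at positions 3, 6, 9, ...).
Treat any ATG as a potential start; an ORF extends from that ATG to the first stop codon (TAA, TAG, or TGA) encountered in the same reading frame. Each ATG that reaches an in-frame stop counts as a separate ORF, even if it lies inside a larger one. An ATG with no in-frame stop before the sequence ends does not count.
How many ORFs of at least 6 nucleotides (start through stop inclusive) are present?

1

Frame 3: ACA TGC CAT GTA TAA CTC CTA TTT AAA ATG TGA TGC — ATG at 30, stop TGA at 33 → 6 nt.
ORFs ≥ 6 nucleotides: frame 3 30–35 (6 nucleotides). Count = 1.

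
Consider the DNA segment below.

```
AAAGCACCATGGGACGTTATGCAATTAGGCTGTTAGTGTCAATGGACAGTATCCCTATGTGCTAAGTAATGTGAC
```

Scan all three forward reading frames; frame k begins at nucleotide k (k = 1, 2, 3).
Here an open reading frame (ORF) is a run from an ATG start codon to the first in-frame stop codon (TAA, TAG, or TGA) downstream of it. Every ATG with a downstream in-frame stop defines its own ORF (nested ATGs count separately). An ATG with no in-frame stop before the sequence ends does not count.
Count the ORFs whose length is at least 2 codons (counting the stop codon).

5

Frame 1: AAA GCA CCA TGG GAC GTT ATG CAA TTA GGC TGT TAG TGT CAA TGG ACA GTA TCC CTA TGT GCT AAG TAA TGT GAC — ATG at 19, stop TAG at 34 → 18 nt.
Frame 2: AAG CAC CAT GGG ACG TTA TGC AAT TAG GCT GTT AGT GTC AAT GGA CAG TAT CCC TAT GTG CTA AGT AAT GTG — no ATG→stop ORF.
Frame 3: AGC ACC ATG GGA CGT TAT GCA ATT AGG CTG TTA GTG TCA ATG GAC AGT ATC CCT ATG TGC TAA GTA ATG TGA — ATG at 9, stop TAA at 63 → 57 nt; ATG at 42, stop TAA at 63 → 24 nt; ATG at 57, stop TAA at 63 → 9 nt; ATG at 69, stop TGA at 72 → 6 nt.
ORFs ≥ 2 codons: frame 1 19–36 (6 codons), frame 3 9–65 (19 codons), frame 3 42–65 (8 codons), frame 3 57–65 (3 codons), frame 3 69–74 (2 codons). Count = 5.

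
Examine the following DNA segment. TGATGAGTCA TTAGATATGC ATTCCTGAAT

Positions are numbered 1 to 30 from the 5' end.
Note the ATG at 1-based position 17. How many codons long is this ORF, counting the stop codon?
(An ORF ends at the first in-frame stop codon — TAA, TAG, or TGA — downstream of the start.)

Codons from position 17: ATG (17–19), CAT (20–22), TCC (23–25), TGA (26–28).
TGA is the first in-frame stop; that's 4 codons including the stop.

4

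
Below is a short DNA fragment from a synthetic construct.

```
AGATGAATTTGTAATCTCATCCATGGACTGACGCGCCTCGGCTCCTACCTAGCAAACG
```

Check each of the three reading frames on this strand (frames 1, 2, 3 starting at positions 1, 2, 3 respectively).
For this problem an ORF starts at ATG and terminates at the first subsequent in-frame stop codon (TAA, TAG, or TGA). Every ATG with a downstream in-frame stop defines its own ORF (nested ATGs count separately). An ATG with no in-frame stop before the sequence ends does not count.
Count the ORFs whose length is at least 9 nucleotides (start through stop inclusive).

Frame 1: AGA TGA ATT TGT AAT CTC ATC CAT GGA CTG ACG CGC CTC GGC TCC TAC CTA GCA AAC — no ATG→stop ORF.
Frame 2: GAT GAA TTT GTA ATC TCA TCC ATG GAC TGA CGC GCC TCG GCT CCT ACC TAG CAA ACG — ATG at 23, stop TGA at 29 → 9 nt.
Frame 3: ATG AAT TTG TAA TCT CAT CCA TGG ACT GAC GCG CCT CGG CTC CTA CCT AGC AAA — ATG at 3, stop TAA at 12 → 12 nt.
ORFs ≥ 9 nucleotides: frame 2 23–31 (9 nucleotides), frame 3 3–14 (12 nucleotides). Count = 2.

2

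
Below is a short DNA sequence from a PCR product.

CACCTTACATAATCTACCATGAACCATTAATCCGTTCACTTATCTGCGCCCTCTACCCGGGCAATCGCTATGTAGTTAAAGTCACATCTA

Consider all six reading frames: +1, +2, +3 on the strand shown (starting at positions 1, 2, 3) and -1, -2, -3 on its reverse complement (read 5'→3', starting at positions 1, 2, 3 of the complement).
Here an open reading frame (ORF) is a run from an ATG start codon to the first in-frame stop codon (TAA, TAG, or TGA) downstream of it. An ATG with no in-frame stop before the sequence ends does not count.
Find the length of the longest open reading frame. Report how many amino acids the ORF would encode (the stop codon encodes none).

Reverse complement (5'→3'): TAGATGTGACTTTAACTACATAGCGATTGCCCGGGTAGAGGGCGCAGATAAGTGAACGGATTAATGGTTCATGGTAGATTATGTAAGGTG
Frame +1: CAC CTT ACA TAA TCT ACC ATG AAC CAT TAA TCC GTT CAC TTA TCT GCG CCC TCT ACC CGG GCA ATC GCT ATG TAG TTA AAG TCA CAT CTA — ATG at 19, stop TAA at 28 → 12 nt; ATG at 70, stop TAG at 73 → 6 nt.
Frame +2: ACC TTA CAT AAT CTA CCA TGA ACC ATT AAT CCG TTC ACT TAT CTG CGC CCT CTA CCC GGG CAA TCG CTA TGT AGT TAA AGT CAC ATC — no ATG→stop ORF.
Frame +3: CCT TAC ATA ATC TAC CAT GAA CCA TTA ATC CGT TCA CTT ATC TGC GCC CTC TAC CCG GGC AAT CGC TAT GTA GTT AAA GTC ACA TCT — no ATG→stop ORF.
Frame -1: TAG ATG TGA CTT TAA CTA CAT AGC GAT TGC CCG GGT AGA GGG CGC AGA TAA GTG AAC GGA TTA ATG GTT CAT GGT AGA TTA TGT AAG GTG — ATG at 4, stop TGA at 7 → 6 nt.
Frame -2: AGA TGT GAC TTT AAC TAC ATA GCG ATT GCC CGG GTA GAG GGC GCA GAT AAG TGA ACG GAT TAA TGG TTC ATG GTA GAT TAT GTA AGG — no ATG→stop ORF.
Frame -3: GAT GTG ACT TTA ACT ACA TAG CGA TTG CCC GGG TAG AGG GCG CAG ATA AGT GAA CGG ATT AAT GGT TCA TGG TAG ATT ATG TAA GGT — ATG at 81, stop TAA at 84 → 6 nt.
Longest: frame +1, positions 19–30, 12 nt = 4 codons = 3 aa. → 3 amino acids.

3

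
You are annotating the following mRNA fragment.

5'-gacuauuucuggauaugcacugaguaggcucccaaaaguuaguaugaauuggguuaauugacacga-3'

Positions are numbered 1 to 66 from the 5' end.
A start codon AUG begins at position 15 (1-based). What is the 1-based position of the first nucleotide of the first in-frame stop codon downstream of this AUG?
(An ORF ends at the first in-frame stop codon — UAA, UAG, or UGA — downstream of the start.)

Codons from position 15: AUG (15–17), CAC (18–20), UGA (21–23).
UGA is a stop codon; it begins at position 21.

21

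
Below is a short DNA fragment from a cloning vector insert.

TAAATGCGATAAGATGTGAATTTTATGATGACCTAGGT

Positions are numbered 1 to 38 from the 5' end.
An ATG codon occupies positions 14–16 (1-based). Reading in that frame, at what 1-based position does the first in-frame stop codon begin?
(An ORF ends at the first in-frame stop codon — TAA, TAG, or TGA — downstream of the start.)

17

Codons from position 14: ATG (14–16), TGA (17–19).
TGA is a stop codon; it begins at position 17.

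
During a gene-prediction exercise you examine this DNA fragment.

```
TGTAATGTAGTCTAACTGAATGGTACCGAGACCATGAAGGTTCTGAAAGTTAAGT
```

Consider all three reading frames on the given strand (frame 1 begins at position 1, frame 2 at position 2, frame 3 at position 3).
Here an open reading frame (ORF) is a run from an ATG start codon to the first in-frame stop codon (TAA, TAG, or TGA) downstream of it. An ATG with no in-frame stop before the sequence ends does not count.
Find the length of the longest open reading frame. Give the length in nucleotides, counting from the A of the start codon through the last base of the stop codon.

Frame 1: TGT AAT GTA GTC TAA CTG AAT GGT ACC GAG ACC ATG AAG GTT CTG AAA GTT AAG — no ATG→stop ORF.
Frame 2: GTA ATG TAG TCT AAC TGA ATG GTA CCG AGA CCA TGA AGG TTC TGA AAG TTA AGT — ATG at 5, stop TAG at 8 → 6 nt; ATG at 20, stop TGA at 35 → 18 nt.
Frame 3: TAA TGT AGT CTA ACT GAA TGG TAC CGA GAC CAT GAA GGT TCT GAA AGT TAA — no ATG→stop ORF.
Longest: frame 2, positions 20–37, 18 nt = 6 codons = 5 aa. → 18 nucleotides.

18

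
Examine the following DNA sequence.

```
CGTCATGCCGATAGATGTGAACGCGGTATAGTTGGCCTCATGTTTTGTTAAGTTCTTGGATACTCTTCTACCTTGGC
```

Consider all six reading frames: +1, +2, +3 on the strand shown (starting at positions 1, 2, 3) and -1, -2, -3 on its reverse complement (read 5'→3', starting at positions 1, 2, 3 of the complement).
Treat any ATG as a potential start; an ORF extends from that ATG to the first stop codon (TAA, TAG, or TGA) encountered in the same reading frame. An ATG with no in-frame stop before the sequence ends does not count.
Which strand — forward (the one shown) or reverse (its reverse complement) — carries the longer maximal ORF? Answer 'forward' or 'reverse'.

Reverse complement (5'→3'): GCCAAGGTAGAAGAGTATCCAAGAACTTAACAAAACATGAGGCCAACTATACCGCGTTCACATCTATCGGCATGACG
Frame +1: CGT CAT GCC GAT AGA TGT GAA CGC GGT ATA GTT GGC CTC ATG TTT TGT TAA GTT CTT GGA TAC TCT TCT ACC TTG — ATG at 40, stop TAA at 49 → 12 nt.
Frame +2: GTC ATG CCG ATA GAT GTG AAC GCG GTA TAG TTG GCC TCA TGT TTT GTT AAG TTC TTG GAT ACT CTT CTA CCT TGG — ATG at 5, stop TAG at 29 → 27 nt.
Frame +3: TCA TGC CGA TAG ATG TGA ACG CGG TAT AGT TGG CCT CAT GTT TTG TTA AGT TCT TGG ATA CTC TTC TAC CTT GGC — ATG at 15, stop TGA at 18 → 6 nt.
Frame -1: GCC AAG GTA GAA GAG TAT CCA AGA ACT TAA CAA AAC ATG AGG CCA ACT ATA CCG CGT TCA CAT CTA TCG GCA TGA — ATG at 37, stop TGA at 73 → 39 nt.
Frame -2: CCA AGG TAG AAG AGT ATC CAA GAA CTT AAC AAA ACA TGA GGC CAA CTA TAC CGC GTT CAC ATC TAT CGG CAT GAC — no ATG→stop ORF.
Frame -3: CAA GGT AGA AGA GTA TCC AAG AAC TTA ACA AAA CAT GAG GCC AAC TAT ACC GCG TTC ACA TCT ATC GGC ATG ACG — no ATG→stop ORF.
Forward-strand max 27 nt; reverse-strand max 39 nt. The reverse strand has the longer ORF.

reverse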